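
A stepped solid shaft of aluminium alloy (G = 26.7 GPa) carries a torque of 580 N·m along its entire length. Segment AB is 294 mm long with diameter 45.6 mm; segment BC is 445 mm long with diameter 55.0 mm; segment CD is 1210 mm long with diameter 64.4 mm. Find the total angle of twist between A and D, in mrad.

41.4 mrad

J_AB = π(0.0456)⁴/32 = 4.24×10^-7 m⁴; J_BC = π(0.0550)⁴/32 = 8.98×10^-7 m⁴; J_CD = π(0.0644)⁴/32 = 1.69×10^-6 m⁴.
θ = (T/G)·Σ L_i/J_i = (580.0/26.7×10⁹)·(0.294/4.24×10^-7 + 0.445/8.98×10^-7 + 1.21/1.69×10^-6) = 0.04137 rad.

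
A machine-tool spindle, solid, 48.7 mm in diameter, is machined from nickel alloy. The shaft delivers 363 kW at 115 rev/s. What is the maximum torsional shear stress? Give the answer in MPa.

ω = 2π·115 = 722.6 rad/s, so T = P/ω = 363×10³ / 722.6 = 502.4 N·m.
J = πd⁴/32 = π(0.0487)⁴/32 = 5.522×10^-7 m⁴.
τ_max = T·r/J = 502.4 × 0.0244 / 5.522×10^-7 = 2.215×10^7 Pa.

22.2 MPa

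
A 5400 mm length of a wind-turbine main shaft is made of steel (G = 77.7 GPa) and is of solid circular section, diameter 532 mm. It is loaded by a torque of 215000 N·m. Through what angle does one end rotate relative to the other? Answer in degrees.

0.109°

J = πd⁴/32 = π(0.532)⁴/32 = 7.864×10^-3 m⁴.
θ = T·L/(G·J) = 215000 × 5.40 / (77.7×10⁹ × 7.864×10^-3) = 1.900×10^-3 rad.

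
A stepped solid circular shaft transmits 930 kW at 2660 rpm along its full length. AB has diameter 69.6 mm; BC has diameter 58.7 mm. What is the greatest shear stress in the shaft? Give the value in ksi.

ω = 2π·2660/60 = 278.6 rad/s, so T = P/ω = 930×10³ / 278.6 = 3339 N·m.
Under the same torque, τ_max = 16T/(πd³) is largest where d is smallest — segment BC (d = 58.7 mm).
τ_max = 16·3339/(π·(0.0587)³) = 8.407×10^7 Pa.

12.2 ksi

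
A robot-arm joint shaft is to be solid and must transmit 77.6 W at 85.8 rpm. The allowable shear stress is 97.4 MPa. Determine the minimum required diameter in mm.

7.67 mm

ω = 2π·85.8/60 = 8.985 rad/s, so T = P/ω = 77.6 / 8.985 = 8.637 N·m.
For a solid shaft τ_max = 16T/(πd³), so d = (16T/(π τ_allow))^(1/3) = (16·8.637/(π·9.74×10^7))^(1/3) = 0.007672 m.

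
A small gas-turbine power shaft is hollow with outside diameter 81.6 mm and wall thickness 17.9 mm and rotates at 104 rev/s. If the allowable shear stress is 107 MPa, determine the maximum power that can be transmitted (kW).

6720 kW

J = π(d_o⁴ − d_i⁴)/32 = π(0.0816⁴ − 0.0458⁴)/32 = 3.921×10^-6 m⁴.
T_max = τ_allow·J/r = 1.07×10^8 × 3.921×10^-6 / 0.0408 = 10280 N·m.
ω = 2π·104 = 653.5 rad/s, so P_max = T_max·ω = 6.719×10^6 W.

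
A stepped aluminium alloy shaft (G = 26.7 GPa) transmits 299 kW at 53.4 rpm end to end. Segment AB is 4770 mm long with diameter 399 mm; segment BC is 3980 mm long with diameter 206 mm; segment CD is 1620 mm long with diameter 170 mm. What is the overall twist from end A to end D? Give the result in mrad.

88.5 mrad

ω = 2π·53.4/60 = 5.592 rad/s, so T = P/ω = 299×10³ / 5.592 = 53470 N·m.
J_AB = π(0.399)⁴/32 = 2.49×10^-3 m⁴; J_BC = π(0.206)⁴/32 = 1.77×10^-4 m⁴; J_CD = π(0.170)⁴/32 = 8.20×10^-5 m⁴.
θ = (T/G)·Σ L_i/J_i = (53470/26.7×10⁹)·(4.77/2.49×10^-3 + 3.98/1.77×10^-4 + 1.62/8.20×10^-5) = 0.08849 rad.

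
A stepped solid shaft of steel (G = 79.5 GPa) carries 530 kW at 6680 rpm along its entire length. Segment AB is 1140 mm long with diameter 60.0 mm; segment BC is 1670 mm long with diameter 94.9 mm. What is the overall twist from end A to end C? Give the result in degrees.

0.604°

ω = 2π·6680/60 = 699.5 rad/s, so T = P/ω = 530×10³ / 699.5 = 757.7 N·m.
J_AB = π(0.0600)⁴/32 = 1.27×10^-6 m⁴; J_BC = π(0.0949)⁴/32 = 7.96×10^-6 m⁴.
θ = (T/G)·Σ L_i/J_i = (757.7/79.5×10⁹)·(1.14/1.27×10^-6 + 1.67/7.96×10^-6) = 0.01054 rad.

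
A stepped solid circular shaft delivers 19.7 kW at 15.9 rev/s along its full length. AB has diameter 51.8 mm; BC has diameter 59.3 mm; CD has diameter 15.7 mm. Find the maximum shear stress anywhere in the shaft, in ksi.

37.6 ksi

ω = 2π·15.9 = 99.90 rad/s, so T = P/ω = 19.7×10³ / 99.90 = 197.2 N·m.
Under the same torque, τ_max = 16T/(πd³) is largest where d is smallest — segment CD (d = 15.7 mm).
τ_max = 16·197.2/(π·(0.0157)³) = 2.595×10^8 Pa.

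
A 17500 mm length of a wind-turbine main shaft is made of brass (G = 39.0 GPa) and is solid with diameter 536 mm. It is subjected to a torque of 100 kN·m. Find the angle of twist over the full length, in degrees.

J = πd⁴/32 = π(0.536)⁴/32 = 8.103×10^-3 m⁴.
θ = T·L/(G·J) = 100000 × 17.5 / (39.0×10⁹ × 8.103×10^-3) = 5.538×10^-3 rad.

0.317°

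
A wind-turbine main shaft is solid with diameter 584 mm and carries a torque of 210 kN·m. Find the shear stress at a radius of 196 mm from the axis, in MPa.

J = πd⁴/32 = π(0.584)⁴/32 = 0.01142 m⁴.
Shear stress varies linearly with radius: τ = T·r/J = 210000 × 0.196 / 0.01142 = 3.604×10^6 Pa.

3.60 MPa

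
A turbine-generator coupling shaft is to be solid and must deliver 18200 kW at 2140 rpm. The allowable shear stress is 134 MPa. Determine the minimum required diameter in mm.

ω = 2π·2140/60 = 224.1 rad/s, so T = P/ω = 18200×10³ / 224.1 = 81210 N·m.
For a solid shaft τ_max = 16T/(πd³), so d = (16T/(π τ_allow))^(1/3) = (16·81210/(π·1.34×10^8))^(1/3) = 0.1456 m.

146 mm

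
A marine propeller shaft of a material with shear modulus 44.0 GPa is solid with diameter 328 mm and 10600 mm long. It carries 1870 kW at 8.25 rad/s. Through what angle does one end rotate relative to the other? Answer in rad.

ω = 8.25 rad/s, so T = P/ω = 1870×10³ / 8.250 = 226700 N·m.
J = πd⁴/32 = π(0.328)⁴/32 = 1.136×10^-3 m⁴.
θ = T·L/(G·J) = 226700 × 10.6 / (44.0×10⁹ × 1.136×10^-3) = 0.04806 rad.

0.0481 rad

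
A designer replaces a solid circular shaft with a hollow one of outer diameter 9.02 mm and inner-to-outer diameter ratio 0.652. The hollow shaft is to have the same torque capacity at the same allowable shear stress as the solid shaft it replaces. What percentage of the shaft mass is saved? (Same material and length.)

Equal τ_max and T ⇒ the solid shaft needs d_s³ = d_o³(1−k⁴), so d_s = 9.02·(1−0.652⁴)^(1/3) = 8.440 mm.
Area ratio A_h/A_s = d_o²(1−k²)/d_s² = (1−k²)/(1−k⁴)^(2/3) = 0.6566.
Mass saving = 1 − 0.6566 = 34.3 %.

34.3 %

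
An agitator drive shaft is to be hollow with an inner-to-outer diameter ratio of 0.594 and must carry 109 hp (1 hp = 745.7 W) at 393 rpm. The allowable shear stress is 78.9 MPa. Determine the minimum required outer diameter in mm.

52.6 mm

ω = 2π·393/60 = 41.15 rad/s, so T = P/ω = 109×745.7 / 41.15 = 1975 N·m.
For a hollow shaft with d_i/d_o = 0.594: τ_max = 16T/(π d_o³ (1−k⁴)), so d_o = [16T/(π τ_allow (1−k⁴))]^(1/3) = [16·1975/(π·7.89×10^7·0.8755)]^(1/3) = 0.05261 m.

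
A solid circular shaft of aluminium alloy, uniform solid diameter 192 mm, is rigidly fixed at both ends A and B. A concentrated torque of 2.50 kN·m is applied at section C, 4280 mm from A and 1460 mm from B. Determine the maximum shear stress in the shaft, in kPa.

1340 kPa

With uniform GJ and both ends fixed, compatibility θ_AC = θ_CB gives T_A·a = T_B·b, together with T_A + T_B = T₀.
T_A = T₀·b/(a+b) = 2500·1460/5740 = 635.9 N·m; T_B = 1864 N·m.
τ in each portion: τ_AC = 4.58×10^5 Pa, τ_CB = 1.34×10^6 Pa; maximum is in CB.
τ_max = T_CB·r/J = 1864·0.0960/1.33×10^-4 = 1.341×10^6 Pa.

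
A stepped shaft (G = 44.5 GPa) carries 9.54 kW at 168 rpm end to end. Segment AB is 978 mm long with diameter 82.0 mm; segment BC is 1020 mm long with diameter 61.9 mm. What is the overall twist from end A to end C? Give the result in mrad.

ω = 2π·168/60 = 17.59 rad/s, so T = P/ω = 9.54×10³ / 17.59 = 542.3 N·m.
J_AB = π(0.0820)⁴/32 = 4.44×10^-6 m⁴; J_BC = π(0.0619)⁴/32 = 1.44×10^-6 m⁴.
θ = (T/G)·Σ L_i/J_i = (542.3/44.5×10⁹)·(0.978/4.44×10^-6 + 1.02/1.44×10^-6) = 0.01131 rad.

11.3 mrad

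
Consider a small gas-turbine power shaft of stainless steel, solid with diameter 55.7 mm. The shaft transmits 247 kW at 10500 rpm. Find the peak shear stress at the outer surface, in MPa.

ω = 2π·10500/60 = 1100 rad/s, so T = P/ω = 247×10³ / 1100 = 224.6 N·m.
J = πd⁴/32 = π(0.0557)⁴/32 = 9.450×10^-7 m⁴.
τ_max = T·r/J = 224.6 × 0.0278 / 9.450×10^-7 = 6.620×10^6 Pa.

6.62 MPa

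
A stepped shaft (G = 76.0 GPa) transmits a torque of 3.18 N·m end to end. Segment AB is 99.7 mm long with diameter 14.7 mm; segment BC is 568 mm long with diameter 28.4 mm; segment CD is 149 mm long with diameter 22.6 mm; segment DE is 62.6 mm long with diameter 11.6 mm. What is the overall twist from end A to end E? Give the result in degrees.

0.172°

J_AB = π(0.0147)⁴/32 = 4.58×10^-9 m⁴; J_BC = π(0.0284)⁴/32 = 6.39×10^-8 m⁴; J_CD = π(0.0226)⁴/32 = 2.56×10^-8 m⁴; J_DE = π(0.0116)⁴/32 = 1.78×10^-9 m⁴.
θ = (T/G)·Σ L_i/J_i = (3.180/76.0×10⁹)·(0.0997/4.58×10^-9 + 0.568/6.39×10^-8 + 0.149/2.56×10^-8 + 0.0626/1.78×10^-9) = 2.999×10^-3 rad.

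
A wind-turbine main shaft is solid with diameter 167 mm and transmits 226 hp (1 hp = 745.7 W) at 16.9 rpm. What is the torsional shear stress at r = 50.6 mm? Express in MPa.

63.1 MPa

ω = 2π·16.9/60 = 1.770 rad/s, so T = P/ω = 226×745.7 / 1.770 = 95230 N·m.
J = πd⁴/32 = π(0.167)⁴/32 = 7.636×10^-5 m⁴.
Shear stress varies linearly with radius: τ = T·r/J = 95230 × 0.0506 / 7.636×10^-5 = 6.310×10^7 Pa.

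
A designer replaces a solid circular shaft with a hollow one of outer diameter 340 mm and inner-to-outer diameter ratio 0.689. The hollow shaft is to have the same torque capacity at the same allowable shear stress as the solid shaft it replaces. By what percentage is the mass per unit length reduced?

37.7 %

Equal τ_max and T ⇒ the solid shaft needs d_s³ = d_o³(1−k⁴), so d_s = 340·(1−0.689⁴)^(1/3) = 312.3 mm.
Area ratio A_h/A_s = d_o²(1−k²)/d_s² = (1−k²)/(1−k⁴)^(2/3) = 0.6228.
Mass saving = 1 − 0.6228 = 37.7 %.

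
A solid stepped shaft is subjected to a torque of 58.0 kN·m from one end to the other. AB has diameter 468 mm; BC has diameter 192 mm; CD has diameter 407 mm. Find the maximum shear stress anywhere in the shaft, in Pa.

4.17e7 Pa

Under the same torque, τ_max = 16T/(πd³) is largest where d is smallest — segment BC (d = 192 mm).
τ_max = 16·58000/(π·(0.192)³) = 4.173×10^7 Pa.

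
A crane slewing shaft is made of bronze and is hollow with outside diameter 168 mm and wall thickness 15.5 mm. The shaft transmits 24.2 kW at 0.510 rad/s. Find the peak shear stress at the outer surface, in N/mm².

ω = 0.510 rad/s, so T = P/ω = 24.2×10³ / 0.5100 = 47450 N·m.
J = π(d_o⁴ − d_i⁴)/32 = π(0.168⁴ − 0.137⁴)/32 = 4.362×10^-5 m⁴.
τ_max = T·r/J = 47450 × 0.0840 / 4.362×10^-5 = 9.138×10^7 Pa.

91.4 N/mm²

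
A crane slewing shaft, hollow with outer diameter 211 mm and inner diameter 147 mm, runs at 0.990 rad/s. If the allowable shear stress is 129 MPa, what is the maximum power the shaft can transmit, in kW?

180 kW

J = π(d_o⁴ − d_i⁴)/32 = π(0.211⁴ − 0.147⁴)/32 = 1.488×10^-4 m⁴.
T_max = τ_allow·J/r = 1.29×10^8 × 1.488×10^-4 / 0.105 = 181900 N·m.
ω = 0.990 rad/s, so P_max = T_max·ω = 1.801×10^5 W.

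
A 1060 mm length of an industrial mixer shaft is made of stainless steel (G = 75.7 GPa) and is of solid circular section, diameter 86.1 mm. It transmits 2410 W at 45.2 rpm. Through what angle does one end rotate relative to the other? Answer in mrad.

1.32 mrad

ω = 2π·45.2/60 = 4.733 rad/s, so T = P/ω = 2410 / 4.733 = 509.2 N·m.
J = πd⁴/32 = π(0.0861)⁴/32 = 5.395×10^-6 m⁴.
θ = T·L/(G·J) = 509.2 × 1.06 / (75.7×10⁹ × 5.395×10^-6) = 1.321×10^-3 rad.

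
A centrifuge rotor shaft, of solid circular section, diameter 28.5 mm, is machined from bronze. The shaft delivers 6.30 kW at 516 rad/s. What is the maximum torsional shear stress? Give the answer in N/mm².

ω = 516 rad/s, so T = P/ω = 6.30×10³ / 516.0 = 12.21 N·m.
J = πd⁴/32 = π(0.0285)⁴/32 = 6.477×10^-8 m⁴.
τ_max = T·r/J = 12.21 × 0.0143 / 6.477×10^-8 = 2.686×10^6 Pa.

2.69 N/mm²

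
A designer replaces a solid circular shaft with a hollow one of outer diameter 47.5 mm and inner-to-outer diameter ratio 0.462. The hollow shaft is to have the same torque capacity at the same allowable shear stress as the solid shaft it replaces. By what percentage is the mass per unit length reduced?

18.9 %

Equal τ_max and T ⇒ the solid shaft needs d_s³ = d_o³(1−k⁴), so d_s = 47.5·(1−0.462⁴)^(1/3) = 46.77 mm.
Area ratio A_h/A_s = d_o²(1−k²)/d_s² = (1−k²)/(1−k⁴)^(2/3) = 0.8114.
Mass saving = 1 − 0.8114 = 18.9 %.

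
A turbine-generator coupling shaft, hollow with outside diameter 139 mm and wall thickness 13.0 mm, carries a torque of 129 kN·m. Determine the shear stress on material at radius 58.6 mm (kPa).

J = π(d_o⁴ − d_i⁴)/32 = π(0.139⁴ − 0.113⁴)/32 = 2.064×10^-5 m⁴.
Shear stress varies linearly with radius: τ = T·r/J = 129000 × 0.0586 / 2.064×10^-5 = 3.662×10^8 Pa.

366000 kPa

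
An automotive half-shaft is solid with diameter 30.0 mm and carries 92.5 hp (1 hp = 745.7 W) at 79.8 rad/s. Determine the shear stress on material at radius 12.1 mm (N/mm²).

132 N/mm²

ω = 79.8 rad/s, so T = P/ω = 92.5×745.7 / 79.80 = 864.4 N·m.
J = πd⁴/32 = π(0.0300)⁴/32 = 7.952×10^-8 m⁴.
Shear stress varies linearly with radius: τ = T·r/J = 864.4 × 0.0121 / 7.952×10^-8 = 1.315×10^8 Pa.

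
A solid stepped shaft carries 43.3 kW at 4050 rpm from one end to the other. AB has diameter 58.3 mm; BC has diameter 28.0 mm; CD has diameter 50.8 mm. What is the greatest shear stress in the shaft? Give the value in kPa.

23700 kPa

ω = 2π·4050/60 = 424.1 rad/s, so T = P/ω = 43.3×10³ / 424.1 = 102.1 N·m.
Under the same torque, τ_max = 16T/(πd³) is largest where d is smallest — segment BC (d = 28.0 mm).
τ_max = 16·102.1/(π·(0.0280)³) = 2.369×10^7 Pa.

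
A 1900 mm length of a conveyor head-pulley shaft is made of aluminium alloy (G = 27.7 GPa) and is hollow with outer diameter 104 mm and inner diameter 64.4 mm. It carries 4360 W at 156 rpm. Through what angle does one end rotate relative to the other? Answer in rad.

0.00187 rad

ω = 2π·156/60 = 16.34 rad/s, so T = P/ω = 4360 / 16.34 = 266.9 N·m.
J = π(d_o⁴ − d_i⁴)/32 = π(0.104⁴ − 0.0644⁴)/32 = 9.796×10^-6 m⁴.
θ = T·L/(G·J) = 266.9 × 1.90 / (27.7×10⁹ × 9.796×10^-6) = 1.869×10^-3 rad.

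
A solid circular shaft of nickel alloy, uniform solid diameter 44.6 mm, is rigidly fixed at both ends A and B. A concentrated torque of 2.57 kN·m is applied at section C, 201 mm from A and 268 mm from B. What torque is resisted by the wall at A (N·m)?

With uniform GJ and both ends fixed, compatibility θ_AC = θ_CB gives T_A·a = T_B·b, together with T_A + T_B = T₀.
T_A = T₀·b/(a+b) = 2570·268/469.0 = 1469 N·m; T_B = 1101 N·m.

1470 N·m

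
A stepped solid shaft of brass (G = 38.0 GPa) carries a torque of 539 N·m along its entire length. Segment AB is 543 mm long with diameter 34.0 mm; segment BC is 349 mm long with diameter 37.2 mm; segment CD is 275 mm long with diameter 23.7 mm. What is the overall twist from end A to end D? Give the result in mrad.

211 mrad

J_AB = π(0.0340)⁴/32 = 1.31×10^-7 m⁴; J_BC = π(0.0372)⁴/32 = 1.88×10^-7 m⁴; J_CD = π(0.0237)⁴/32 = 3.10×10^-8 m⁴.
θ = (T/G)·Σ L_i/J_i = (539.0/38.0×10⁹)·(0.543/1.31×10^-7 + 0.349/1.88×10^-7 + 0.275/3.10×10^-8) = 0.2110 rad.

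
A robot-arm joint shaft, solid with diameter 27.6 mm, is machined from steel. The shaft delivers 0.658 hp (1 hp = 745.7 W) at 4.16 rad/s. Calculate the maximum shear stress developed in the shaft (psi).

4140 psi

ω = 4.16 rad/s, so T = P/ω = 0.658×745.7 / 4.160 = 117.9 N·m.
J = πd⁴/32 = π(0.0276)⁴/32 = 5.697×10^-8 m⁴.
τ_max = T·r/J = 117.9 × 0.0138 / 5.697×10^-8 = 2.857×10^7 Pa.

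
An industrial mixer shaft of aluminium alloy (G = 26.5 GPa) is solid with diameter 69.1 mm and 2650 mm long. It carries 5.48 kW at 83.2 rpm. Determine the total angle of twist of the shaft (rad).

ω = 2π·83.2/60 = 8.713 rad/s, so T = P/ω = 5.48×10³ / 8.713 = 629.0 N·m.
J = πd⁴/32 = π(0.0691)⁴/32 = 2.238×10^-6 m⁴.
θ = T·L/(G·J) = 629.0 × 2.65 / (26.5×10⁹ × 2.238×10^-6) = 0.02810 rad.

0.0281 rad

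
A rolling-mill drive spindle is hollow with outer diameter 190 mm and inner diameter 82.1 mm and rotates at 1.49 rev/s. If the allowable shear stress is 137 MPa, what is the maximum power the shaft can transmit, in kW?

J = π(d_o⁴ − d_i⁴)/32 = π(0.190⁴ − 0.0821⁴)/32 = 1.235×10^-4 m⁴.
T_max = τ_allow·J/r = 1.37×10^8 × 1.235×10^-4 / 0.0950 = 178100 N·m.
ω = 2π·1.49 = 9.362 rad/s, so P_max = T_max·ω = 1.667×10^6 W.

1670 kW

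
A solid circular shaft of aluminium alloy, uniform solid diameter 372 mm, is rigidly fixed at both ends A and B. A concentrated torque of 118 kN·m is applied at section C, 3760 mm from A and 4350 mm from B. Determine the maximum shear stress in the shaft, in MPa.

6.26 MPa

With uniform GJ and both ends fixed, compatibility θ_AC = θ_CB gives T_A·a = T_B·b, together with T_A + T_B = T₀.
T_A = T₀·b/(a+b) = 118000·4350/8110 = 63290 N·m; T_B = 54710 N·m.
τ in each portion: τ_AC = 6.26×10^6 Pa, τ_CB = 5.41×10^6 Pa; maximum is in AC.
τ_max = T_AC·r/J = 63290·0.186/1.88×10^-3 = 6.262×10^6 Pa.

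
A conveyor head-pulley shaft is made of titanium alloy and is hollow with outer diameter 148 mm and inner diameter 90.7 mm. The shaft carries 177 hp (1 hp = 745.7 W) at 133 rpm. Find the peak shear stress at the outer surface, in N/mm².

17.3 N/mm²

ω = 2π·133/60 = 13.93 rad/s, so T = P/ω = 177×745.7 / 13.93 = 9477 N·m.
J = π(d_o⁴ − d_i⁴)/32 = π(0.148⁴ − 0.0907⁴)/32 = 4.046×10^-5 m⁴.
τ_max = T·r/J = 9477 × 0.0740 / 4.046×10^-5 = 1.733×10^7 Pa.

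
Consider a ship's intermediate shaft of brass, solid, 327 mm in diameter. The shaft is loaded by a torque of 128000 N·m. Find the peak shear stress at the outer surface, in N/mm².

J = πd⁴/32 = π(0.327)⁴/32 = 1.123×10^-3 m⁴.
τ_max = T·r/J = 128000 × 0.164 / 1.123×10^-3 = 1.864×10^7 Pa.

18.6 N/mm²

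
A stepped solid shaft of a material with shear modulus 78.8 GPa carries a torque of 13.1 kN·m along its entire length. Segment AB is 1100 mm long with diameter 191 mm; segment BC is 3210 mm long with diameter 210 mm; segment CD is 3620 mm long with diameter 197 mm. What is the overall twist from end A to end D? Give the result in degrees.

0.474°

J_AB = π(0.191)⁴/32 = 1.31×10^-4 m⁴; J_BC = π(0.210)⁴/32 = 1.91×10^-4 m⁴; J_CD = π(0.197)⁴/32 = 1.48×10^-4 m⁴.
θ = (T/G)·Σ L_i/J_i = (13100/78.8×10⁹)·(1.10/1.31×10^-4 + 3.21/1.91×10^-4 + 3.62/1.48×10^-4) = 8.264×10^-3 rad.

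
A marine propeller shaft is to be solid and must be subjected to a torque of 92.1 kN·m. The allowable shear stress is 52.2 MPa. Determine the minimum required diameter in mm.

For a solid shaft τ_max = 16T/(πd³), so d = (16T/(π τ_allow))^(1/3) = (16·92100/(π·5.22×10^7))^(1/3) = 0.2079 m.

208 mm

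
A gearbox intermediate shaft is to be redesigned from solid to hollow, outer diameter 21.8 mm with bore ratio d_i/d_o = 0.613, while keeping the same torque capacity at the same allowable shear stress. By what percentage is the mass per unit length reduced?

30.9 %

Equal τ_max and T ⇒ the solid shaft needs d_s³ = d_o³(1−k⁴), so d_s = 21.8·(1−0.613⁴)^(1/3) = 20.72 mm.
Area ratio A_h/A_s = d_o²(1−k²)/d_s² = (1−k²)/(1−k⁴)^(2/3) = 0.6909.
Mass saving = 1 − 0.6909 = 30.9 %.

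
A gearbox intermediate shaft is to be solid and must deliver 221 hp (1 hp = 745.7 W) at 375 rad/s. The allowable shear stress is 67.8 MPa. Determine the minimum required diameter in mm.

ω = 375 rad/s, so T = P/ω = 221×745.7 / 375.0 = 439.5 N·m.
For a solid shaft τ_max = 16T/(πd³), so d = (16T/(π τ_allow))^(1/3) = (16·439.5/(π·6.78×10^7))^(1/3) = 0.03208 m.

32.1 mm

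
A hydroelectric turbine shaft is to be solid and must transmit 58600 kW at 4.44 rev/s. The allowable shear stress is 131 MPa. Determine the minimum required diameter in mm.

ω = 2π·4.44 = 27.90 rad/s, so T = P/ω = 58600×10³ / 27.90 = 2.101e6 N·m.
For a solid shaft τ_max = 16T/(πd³), so d = (16T/(π τ_allow))^(1/3) = (16·2.101e6/(π·1.31×10^8))^(1/3) = 0.4339 m.

434 mm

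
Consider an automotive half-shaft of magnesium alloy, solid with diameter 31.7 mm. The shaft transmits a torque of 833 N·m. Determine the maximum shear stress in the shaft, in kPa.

J = πd⁴/32 = π(0.0317)⁴/32 = 9.914×10^-8 m⁴.
τ_max = T·r/J = 833.0 × 0.0158 / 9.914×10^-8 = 1.332×10^8 Pa.

133000 kPa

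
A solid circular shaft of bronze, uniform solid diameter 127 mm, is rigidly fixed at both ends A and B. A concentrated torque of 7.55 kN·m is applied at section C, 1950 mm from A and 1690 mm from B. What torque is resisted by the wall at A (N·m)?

3510 N·m

With uniform GJ and both ends fixed, compatibility θ_AC = θ_CB gives T_A·a = T_B·b, together with T_A + T_B = T₀.
T_A = T₀·b/(a+b) = 7550·1690/3640 = 3505 N·m; T_B = 4045 N·m.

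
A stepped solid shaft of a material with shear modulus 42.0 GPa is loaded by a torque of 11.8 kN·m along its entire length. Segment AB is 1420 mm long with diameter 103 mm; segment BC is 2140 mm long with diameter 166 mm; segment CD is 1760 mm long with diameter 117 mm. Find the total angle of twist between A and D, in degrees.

4.07°

J_AB = π(0.103)⁴/32 = 1.10×10^-5 m⁴; J_BC = π(0.166)⁴/32 = 7.45×10^-5 m⁴; J_CD = π(0.117)⁴/32 = 1.84×10^-5 m⁴.
θ = (T/G)·Σ L_i/J_i = (11800/42.0×10⁹)·(1.42/1.10×10^-5 + 2.14/7.45×10^-5 + 1.76/1.84×10^-5) = 0.07105 rad.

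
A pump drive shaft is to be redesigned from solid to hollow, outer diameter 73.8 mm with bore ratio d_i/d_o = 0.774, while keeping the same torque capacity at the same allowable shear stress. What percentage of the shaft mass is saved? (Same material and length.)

Equal τ_max and T ⇒ the solid shaft needs d_s³ = d_o³(1−k⁴), so d_s = 73.8·(1−0.774⁴)^(1/3) = 63.64 mm.
Area ratio A_h/A_s = d_o²(1−k²)/d_s² = (1−k²)/(1−k⁴)^(2/3) = 0.5392.
Mass saving = 1 − 0.5392 = 46.1 %.

46.1 %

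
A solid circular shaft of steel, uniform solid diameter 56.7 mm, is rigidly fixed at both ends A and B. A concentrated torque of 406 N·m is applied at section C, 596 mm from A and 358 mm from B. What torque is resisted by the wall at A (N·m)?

152 N·m

With uniform GJ and both ends fixed, compatibility θ_AC = θ_CB gives T_A·a = T_B·b, together with T_A + T_B = T₀.
T_A = T₀·b/(a+b) = 406.0·358/954.0 = 152.4 N·m; T_B = 253.6 N·m.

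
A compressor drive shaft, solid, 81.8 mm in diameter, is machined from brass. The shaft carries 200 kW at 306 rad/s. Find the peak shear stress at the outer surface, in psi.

ω = 306 rad/s, so T = P/ω = 200×10³ / 306.0 = 653.6 N·m.
J = πd⁴/32 = π(0.0818)⁴/32 = 4.396×10^-6 m⁴.
τ_max = T·r/J = 653.6 × 0.0409 / 4.396×10^-6 = 6.082×10^6 Pa.

882 psi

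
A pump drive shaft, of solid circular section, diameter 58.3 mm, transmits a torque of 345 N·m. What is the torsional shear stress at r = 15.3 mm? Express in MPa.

J = πd⁴/32 = π(0.0583)⁴/32 = 1.134×10^-6 m⁴.
Shear stress varies linearly with radius: τ = T·r/J = 345.0 × 0.0153 / 1.134×10^-6 = 4.654×10^6 Pa.

4.65 MPa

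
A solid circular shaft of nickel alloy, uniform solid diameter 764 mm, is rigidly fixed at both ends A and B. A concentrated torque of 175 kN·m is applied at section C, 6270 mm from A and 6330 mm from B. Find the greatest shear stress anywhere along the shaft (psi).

With uniform GJ and both ends fixed, compatibility θ_AC = θ_CB gives T_A·a = T_B·b, together with T_A + T_B = T₀.
T_A = T₀·b/(a+b) = 175000·6330/12600 = 87920 N·m; T_B = 87080 N·m.
τ in each portion: τ_AC = 1.00×10^6 Pa, τ_CB = 9.95×10^5 Pa; maximum is in AC.
τ_max = T_AC·r/J = 87920·0.382/0.0334 = 1.004×10^6 Pa.

146 psi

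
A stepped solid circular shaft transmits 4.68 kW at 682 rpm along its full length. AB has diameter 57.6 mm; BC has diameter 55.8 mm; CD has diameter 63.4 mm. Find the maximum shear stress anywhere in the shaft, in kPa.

1920 kPa

ω = 2π·682/60 = 71.42 rad/s, so T = P/ω = 4.68×10³ / 71.42 = 65.53 N·m.
Under the same torque, τ_max = 16T/(πd³) is largest where d is smallest — segment BC (d = 55.8 mm).
τ_max = 16·65.53/(π·(0.0558)³) = 1.921×10^6 Pa.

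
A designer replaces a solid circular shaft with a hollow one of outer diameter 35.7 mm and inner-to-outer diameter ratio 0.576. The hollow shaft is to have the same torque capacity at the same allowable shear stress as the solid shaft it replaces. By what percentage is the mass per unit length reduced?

Equal τ_max and T ⇒ the solid shaft needs d_s³ = d_o³(1−k⁴), so d_s = 35.7·(1−0.576⁴)^(1/3) = 34.34 mm.
Area ratio A_h/A_s = d_o²(1−k²)/d_s² = (1−k²)/(1−k⁴)^(2/3) = 0.7222.
Mass saving = 1 − 0.7222 = 27.8 %.

27.8 %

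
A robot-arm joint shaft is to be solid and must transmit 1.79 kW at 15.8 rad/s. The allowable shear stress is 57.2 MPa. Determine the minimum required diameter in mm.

ω = 15.8 rad/s, so T = P/ω = 1.79×10³ / 15.80 = 113.3 N·m.
For a solid shaft τ_max = 16T/(πd³), so d = (16T/(π τ_allow))^(1/3) = (16·113.3/(π·5.72×10^7))^(1/3) = 0.02161 m.

21.6 mm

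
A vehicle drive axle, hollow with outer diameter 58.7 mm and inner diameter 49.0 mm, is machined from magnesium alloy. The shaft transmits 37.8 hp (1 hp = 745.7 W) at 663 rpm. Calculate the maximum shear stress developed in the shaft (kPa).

ω = 2π·663/60 = 69.43 rad/s, so T = P/ω = 37.8×745.7 / 69.43 = 406.0 N·m.
J = π(d_o⁴ − d_i⁴)/32 = π(0.0587⁴ − 0.0490⁴)/32 = 5.996×10^-7 m⁴.
τ_max = T·r/J = 406.0 × 0.0294 / 5.996×10^-7 = 1.987×10^7 Pa.

19900 kPa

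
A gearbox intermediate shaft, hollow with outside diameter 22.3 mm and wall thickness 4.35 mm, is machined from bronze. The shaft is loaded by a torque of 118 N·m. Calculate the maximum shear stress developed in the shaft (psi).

J = π(d_o⁴ − d_i⁴)/32 = π(0.0223⁴ − 0.0136⁴)/32 = 2.092×10^-8 m⁴.
τ_max = T·r/J = 118.0 × 0.0112 / 2.092×10^-8 = 6.289×10^7 Pa.

9120 psi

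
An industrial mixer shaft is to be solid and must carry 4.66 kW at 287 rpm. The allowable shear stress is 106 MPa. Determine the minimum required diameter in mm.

ω = 2π·287/60 = 30.05 rad/s, so T = P/ω = 4.66×10³ / 30.05 = 155.1 N·m.
For a solid shaft τ_max = 16T/(πd³), so d = (16T/(π τ_allow))^(1/3) = (16·155.1/(π·1.06×10^8))^(1/3) = 0.01953 m.

19.5 mm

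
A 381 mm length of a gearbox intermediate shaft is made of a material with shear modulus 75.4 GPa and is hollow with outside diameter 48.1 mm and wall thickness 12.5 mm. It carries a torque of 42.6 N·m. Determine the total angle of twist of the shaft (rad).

4.33e-4 rad

J = π(d_o⁴ − d_i⁴)/32 = π(0.0481⁴ − 0.0231⁴)/32 = 4.976×10^-7 m⁴.
θ = T·L/(G·J) = 42.60 × 0.381 / (75.4×10⁹ × 4.976×10^-7) = 4.326×10^-4 rad.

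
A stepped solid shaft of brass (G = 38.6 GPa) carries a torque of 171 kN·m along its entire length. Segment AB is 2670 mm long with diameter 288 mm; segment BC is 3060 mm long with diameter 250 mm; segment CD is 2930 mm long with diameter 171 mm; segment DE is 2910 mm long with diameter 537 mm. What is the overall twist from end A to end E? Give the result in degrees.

J_AB = π(0.288)⁴/32 = 6.75×10^-4 m⁴; J_BC = π(0.250)⁴/32 = 3.83×10^-4 m⁴; J_CD = π(0.171)⁴/32 = 8.39×10^-5 m⁴; J_DE = π(0.537)⁴/32 = 8.16×10^-3 m⁴.
θ = (T/G)·Σ L_i/J_i = (171000/38.6×10⁹)·(2.67/6.75×10^-4 + 3.06/3.83×10^-4 + 2.93/8.39×10^-5 + 2.91/8.16×10^-3) = 0.2091 rad.

12.0°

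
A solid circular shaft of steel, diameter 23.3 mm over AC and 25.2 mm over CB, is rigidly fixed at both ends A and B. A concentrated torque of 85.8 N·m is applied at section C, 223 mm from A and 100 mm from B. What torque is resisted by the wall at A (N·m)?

21.2 N·m

Compatibility: T_A·a/J_AC = T_B·b/J_CB with T_A + T_B = T₀.
J_AC = 2.89×10^-8 m⁴, J_CB = 3.96×10^-8 m⁴, so T_A = T₀·(J_AC/a)/((J_AC/a)+(J_CB/b)) = 21.18 N·m, T_B = 64.62 N·m.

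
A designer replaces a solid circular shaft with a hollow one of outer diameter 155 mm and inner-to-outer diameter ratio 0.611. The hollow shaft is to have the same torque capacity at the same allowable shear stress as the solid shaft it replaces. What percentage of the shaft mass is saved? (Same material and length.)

30.7 %

Equal τ_max and T ⇒ the solid shaft needs d_s³ = d_o³(1−k⁴), so d_s = 155·(1−0.611⁴)^(1/3) = 147.4 mm.
Area ratio A_h/A_s = d_o²(1−k²)/d_s² = (1−k²)/(1−k⁴)^(2/3) = 0.6926.
Mass saving = 1 − 0.6926 = 30.7 %.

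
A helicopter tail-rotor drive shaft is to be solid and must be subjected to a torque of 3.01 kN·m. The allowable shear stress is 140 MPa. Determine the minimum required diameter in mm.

For a solid shaft τ_max = 16T/(πd³), so d = (16T/(π τ_allow))^(1/3) = (16·3010/(π·1.40×10^8))^(1/3) = 0.04784 m.

47.8 mm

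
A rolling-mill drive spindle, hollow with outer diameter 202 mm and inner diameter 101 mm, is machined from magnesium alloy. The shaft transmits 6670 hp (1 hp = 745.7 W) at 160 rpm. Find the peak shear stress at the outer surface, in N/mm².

196 N/mm²

ω = 2π·160/60 = 16.76 rad/s, so T = P/ω = 6670×745.7 / 16.76 = 296900 N·m.
J = π(d_o⁴ − d_i⁴)/32 = π(0.202⁴ − 0.101⁴)/32 = 1.532×10^-4 m⁴.
τ_max = T·r/J = 296900 × 0.101 / 1.532×10^-4 = 1.957×10^8 Pa.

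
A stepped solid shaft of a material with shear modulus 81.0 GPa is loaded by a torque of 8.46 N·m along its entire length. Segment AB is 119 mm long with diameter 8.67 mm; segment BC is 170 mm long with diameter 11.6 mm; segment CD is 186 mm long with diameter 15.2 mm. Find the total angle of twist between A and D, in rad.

0.0361 rad

J_AB = π(0.00867)⁴/32 = 5.55×10^-10 m⁴; J_BC = π(0.0116)⁴/32 = 1.78×10^-9 m⁴; J_CD = π(0.0152)⁴/32 = 5.24×10^-9 m⁴.
θ = (T/G)·Σ L_i/J_i = (8.460/81.0×10⁹)·(0.119/5.55×10^-10 + 0.170/1.78×10^-9 + 0.186/5.24×10^-9) = 0.03610 rad.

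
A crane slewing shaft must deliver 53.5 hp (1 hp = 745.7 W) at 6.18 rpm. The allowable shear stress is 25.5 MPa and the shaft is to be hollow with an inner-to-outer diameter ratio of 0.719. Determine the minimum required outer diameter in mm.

256 mm

ω = 2π·6.18/60 = 0.6472 rad/s, so T = P/ω = 53.5×745.7 / 0.6472 = 61650 N·m.
For a hollow shaft with d_i/d_o = 0.719: τ_max = 16T/(π d_o³ (1−k⁴)), so d_o = [16T/(π τ_allow (1−k⁴))]^(1/3) = [16·61650/(π·2.55×10^7·0.7328)]^(1/3) = 0.2561 m.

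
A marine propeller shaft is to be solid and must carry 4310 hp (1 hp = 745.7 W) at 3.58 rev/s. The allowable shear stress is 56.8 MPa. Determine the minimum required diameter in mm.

ω = 2π·3.58 = 22.49 rad/s, so T = P/ω = 4310×745.7 / 22.49 = 142900 N·m.
For a solid shaft τ_max = 16T/(πd³), so d = (16T/(π τ_allow))^(1/3) = (16·142900/(π·5.68×10^7))^(1/3) = 0.2340 m.

234 mm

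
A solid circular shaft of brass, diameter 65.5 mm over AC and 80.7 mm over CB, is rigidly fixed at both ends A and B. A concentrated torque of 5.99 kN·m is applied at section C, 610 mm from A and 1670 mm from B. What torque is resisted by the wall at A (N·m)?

3250 N·m

Compatibility: T_A·a/J_AC = T_B·b/J_CB with T_A + T_B = T₀.
J_AC = 1.81×10^-6 m⁴, J_CB = 4.16×10^-6 m⁴, so T_A = T₀·(J_AC/a)/((J_AC/a)+(J_CB/b)) = 3252 N·m, T_B = 2738 N·m.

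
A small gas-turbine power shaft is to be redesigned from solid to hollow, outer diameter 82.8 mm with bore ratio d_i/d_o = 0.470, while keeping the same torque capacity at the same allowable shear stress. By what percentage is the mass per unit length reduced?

Equal τ_max and T ⇒ the solid shaft needs d_s³ = d_o³(1−k⁴), so d_s = 82.8·(1−0.470⁴)^(1/3) = 81.43 mm.
Area ratio A_h/A_s = d_o²(1−k²)/d_s² = (1−k²)/(1−k⁴)^(2/3) = 0.8055.
Mass saving = 1 − 0.8055 = 19.4 %.

19.4 %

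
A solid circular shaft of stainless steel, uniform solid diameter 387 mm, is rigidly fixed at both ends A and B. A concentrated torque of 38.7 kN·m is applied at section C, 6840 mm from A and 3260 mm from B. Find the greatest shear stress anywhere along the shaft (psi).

With uniform GJ and both ends fixed, compatibility θ_AC = θ_CB gives T_A·a = T_B·b, together with T_A + T_B = T₀.
T_A = T₀·b/(a+b) = 38700·3260/10100 = 12490 N·m; T_B = 26210 N·m.
τ in each portion: τ_AC = 1.10×10^6 Pa, τ_CB = 2.30×10^6 Pa; maximum is in CB.
τ_max = T_CB·r/J = 26210·0.194/2.20×10^-3 = 2.303×10^6 Pa.

334 psi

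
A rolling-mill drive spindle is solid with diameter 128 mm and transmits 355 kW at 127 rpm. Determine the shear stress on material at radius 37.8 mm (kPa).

38300 kPa

ω = 2π·127/60 = 13.30 rad/s, so T = P/ω = 355×10³ / 13.30 = 26690 N·m.
J = πd⁴/32 = π(0.128)⁴/32 = 2.635×10^-5 m⁴.
Shear stress varies linearly with radius: τ = T·r/J = 26690 × 0.0378 / 2.635×10^-5 = 3.829×10^7 Pa.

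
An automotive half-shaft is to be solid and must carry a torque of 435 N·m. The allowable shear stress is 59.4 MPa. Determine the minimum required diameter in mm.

For a solid shaft τ_max = 16T/(πd³), so d = (16T/(π τ_allow))^(1/3) = (16·435.0/(π·5.94×10^7))^(1/3) = 0.03341 m.

33.4 mm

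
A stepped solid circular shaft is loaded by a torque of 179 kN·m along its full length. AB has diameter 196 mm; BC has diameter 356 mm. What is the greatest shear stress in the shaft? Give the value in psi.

17600 psi

Under the same torque, τ_max = 16T/(πd³) is largest where d is smallest — segment AB (d = 196 mm).
τ_max = 16·179000/(π·(0.196)³) = 1.211×10^8 Pa.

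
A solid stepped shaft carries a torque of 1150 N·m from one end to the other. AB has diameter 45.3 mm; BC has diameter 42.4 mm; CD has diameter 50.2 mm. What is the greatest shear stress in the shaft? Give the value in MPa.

76.8 MPa

Under the same torque, τ_max = 16T/(πd³) is largest where d is smallest — segment BC (d = 42.4 mm).
τ_max = 16·1150/(π·(0.0424)³) = 7.684×10^7 Pa.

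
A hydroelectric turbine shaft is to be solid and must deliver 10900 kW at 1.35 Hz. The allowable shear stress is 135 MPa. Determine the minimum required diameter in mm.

365 mm

ω = 2π·1.35 = 8.482 rad/s, so T = P/ω = 10900×10³ / 8.482 = 1.285e6 N·m.
For a solid shaft τ_max = 16T/(πd³), so d = (16T/(π τ_allow))^(1/3) = (16·1.285e6/(π·1.35×10^8))^(1/3) = 0.3646 m.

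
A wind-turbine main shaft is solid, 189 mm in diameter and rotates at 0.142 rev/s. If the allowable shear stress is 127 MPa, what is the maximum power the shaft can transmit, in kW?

150 kW

J = πd⁴/32 = π(0.189)⁴/32 = 1.253×10^-4 m⁴.
T_max = τ_allow·J/r = 1.27×10^8 × 1.253×10^-4 / 0.0945 = 168400 N·m.
ω = 2π·0.142 = 0.8922 rad/s, so P_max = T_max·ω = 1.502×10^5 W.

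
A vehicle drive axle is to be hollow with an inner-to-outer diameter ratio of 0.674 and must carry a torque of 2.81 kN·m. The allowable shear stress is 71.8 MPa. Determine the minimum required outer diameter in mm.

For a hollow shaft with d_i/d_o = 0.674: τ_max = 16T/(π d_o³ (1−k⁴)), so d_o = [16T/(π τ_allow (1−k⁴))]^(1/3) = [16·2810/(π·7.18×10^7·0.7936)]^(1/3) = 0.06309 m.

63.1 mm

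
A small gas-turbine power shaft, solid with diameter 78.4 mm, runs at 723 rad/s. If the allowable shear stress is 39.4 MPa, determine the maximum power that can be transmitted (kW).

J = πd⁴/32 = π(0.0784)⁴/32 = 3.709×10^-6 m⁴.
T_max = τ_allow·J/r = 3.94×10^7 × 3.709×10^-6 / 0.0392 = 3728 N·m.
ω = 723 rad/s, so P_max = T_max·ω = 2.695×10^6 W.

2700 kW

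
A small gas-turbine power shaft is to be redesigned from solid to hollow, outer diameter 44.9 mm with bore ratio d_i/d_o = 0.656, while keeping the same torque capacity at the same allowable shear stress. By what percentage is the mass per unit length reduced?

34.7 %

Equal τ_max and T ⇒ the solid shaft needs d_s³ = d_o³(1−k⁴), so d_s = 44.9·(1−0.656⁴)^(1/3) = 41.94 mm.
Area ratio A_h/A_s = d_o²(1−k²)/d_s² = (1−k²)/(1−k⁴)^(2/3) = 0.6530.
Mass saving = 1 − 0.6530 = 34.7 %.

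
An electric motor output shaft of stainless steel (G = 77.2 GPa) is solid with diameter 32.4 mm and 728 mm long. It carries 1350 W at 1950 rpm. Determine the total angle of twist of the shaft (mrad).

ω = 2π·1950/60 = 204.2 rad/s, so T = P/ω = 1350 / 204.2 = 6.611 N·m.
J = πd⁴/32 = π(0.0324)⁴/32 = 1.082×10^-7 m⁴.
θ = T·L/(G·J) = 6.611 × 0.728 / (77.2×10⁹ × 1.082×10^-7) = 5.762×10^-4 rad.

0.576 mrad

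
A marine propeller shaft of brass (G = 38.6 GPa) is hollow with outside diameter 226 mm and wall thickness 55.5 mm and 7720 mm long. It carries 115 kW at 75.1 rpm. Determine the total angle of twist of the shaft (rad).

0.0122 rad

ω = 2π·75.1/60 = 7.864 rad/s, so T = P/ω = 115×10³ / 7.864 = 14620 N·m.
J = π(d_o⁴ − d_i⁴)/32 = π(0.226⁴ − 0.115⁴)/32 = 2.389×10^-4 m⁴.
θ = T·L/(G·J) = 14620 × 7.72 / (38.6×10⁹ × 2.389×10^-4) = 0.01224 rad.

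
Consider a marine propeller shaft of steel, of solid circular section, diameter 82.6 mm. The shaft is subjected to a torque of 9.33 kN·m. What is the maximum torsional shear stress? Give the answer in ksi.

12.2 ksi

J = πd⁴/32 = π(0.0826)⁴/32 = 4.570×10^-6 m⁴.
τ_max = T·r/J = 9330 × 0.0413 / 4.570×10^-6 = 8.432×10^7 Pa.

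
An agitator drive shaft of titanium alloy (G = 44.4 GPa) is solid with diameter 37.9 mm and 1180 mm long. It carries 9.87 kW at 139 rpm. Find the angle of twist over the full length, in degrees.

ω = 2π·139/60 = 14.56 rad/s, so T = P/ω = 9.87×10³ / 14.56 = 678.1 N·m.
J = πd⁴/32 = π(0.0379)⁴/32 = 2.026×10^-7 m⁴.
θ = T·L/(G·J) = 678.1 × 1.18 / (44.4×10⁹ × 2.026×10^-7) = 0.08896 rad.

5.10°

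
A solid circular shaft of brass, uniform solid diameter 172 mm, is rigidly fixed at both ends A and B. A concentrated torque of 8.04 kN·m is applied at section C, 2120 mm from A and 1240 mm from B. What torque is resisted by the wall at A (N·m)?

With uniform GJ and both ends fixed, compatibility θ_AC = θ_CB gives T_A·a = T_B·b, together with T_A + T_B = T₀.
T_A = T₀·b/(a+b) = 8040·1240/3360 = 2967 N·m; T_B = 5073 N·m.

2970 N·m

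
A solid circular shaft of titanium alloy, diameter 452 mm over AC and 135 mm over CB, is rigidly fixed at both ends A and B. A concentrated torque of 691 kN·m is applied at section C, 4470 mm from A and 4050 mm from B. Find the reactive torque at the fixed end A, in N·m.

Compatibility: T_A·a/J_AC = T_B·b/J_CB with T_A + T_B = T₀.
J_AC = 4.10×10^-3 m⁴, J_CB = 3.26×10^-5 m⁴, so T_A = T₀·(J_AC/a)/((J_AC/a)+(J_CB/b)) = 685000 N·m, T_B = 6016 N·m.

685000 N·m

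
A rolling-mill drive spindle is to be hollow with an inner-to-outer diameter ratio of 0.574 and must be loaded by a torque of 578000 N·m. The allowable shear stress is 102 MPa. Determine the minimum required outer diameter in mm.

For a hollow shaft with d_i/d_o = 0.574: τ_max = 16T/(π d_o³ (1−k⁴)), so d_o = [16T/(π τ_allow (1−k⁴))]^(1/3) = [16·578000/(π·1.02×10^8·0.8914)]^(1/3) = 0.3187 m.

319 mm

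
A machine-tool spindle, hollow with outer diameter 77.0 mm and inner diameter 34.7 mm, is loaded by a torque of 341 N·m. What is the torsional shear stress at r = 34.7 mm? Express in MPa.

3.58 MPa

J = π(d_o⁴ − d_i⁴)/32 = π(0.0770⁴ − 0.0347⁴)/32 = 3.309×10^-6 m⁴.
Shear stress varies linearly with radius: τ = T·r/J = 341.0 × 0.0347 / 3.309×10^-6 = 3.576×10^6 Pa.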